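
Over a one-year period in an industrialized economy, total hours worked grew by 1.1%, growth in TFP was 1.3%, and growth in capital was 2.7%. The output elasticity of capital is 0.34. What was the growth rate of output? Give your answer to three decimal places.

2.944%

Labor's share = 1 − 0.34 = 0.66.
Capital: 0.34 × 2.7 = 0.918 pp.
Total hours worked: 0.66 × 1.1 = 0.726 pp.
Output growth = 1.3 + 1.644 = 2.944%.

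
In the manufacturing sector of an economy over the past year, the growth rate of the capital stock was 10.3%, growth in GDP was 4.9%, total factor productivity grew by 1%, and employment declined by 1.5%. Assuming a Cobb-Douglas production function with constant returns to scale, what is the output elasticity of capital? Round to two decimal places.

α = 0.46

gY = gA + α·gK + (1−α)·gL, so gY − gA − gL = α(gK − gL).
4.9 − 1 + 1.5 = α × (10.3 − (-1.5)).
5.4 = 11.8 α, so α = 0.4576.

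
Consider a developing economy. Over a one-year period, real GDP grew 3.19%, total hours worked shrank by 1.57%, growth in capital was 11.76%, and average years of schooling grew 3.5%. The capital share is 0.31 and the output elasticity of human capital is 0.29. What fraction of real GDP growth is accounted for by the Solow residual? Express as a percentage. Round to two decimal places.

The Solow residual accounted for -26.41% of growth.

Labor's share = 1 − 0.31 − 0.29 = 0.4.
Capital: 0.31 × 11.76 = 3.6456 pp.
Average years of schooling: 0.29 × 3.5 = 1.015 pp.
Total hours worked: 0.4 × (-1.57) = -0.628 pp.
TFP growth = 3.19 − 4.0326 = -0.8426%.
TFP share of growth = -0.8426 / 3.19 × 100 = -26.4138%.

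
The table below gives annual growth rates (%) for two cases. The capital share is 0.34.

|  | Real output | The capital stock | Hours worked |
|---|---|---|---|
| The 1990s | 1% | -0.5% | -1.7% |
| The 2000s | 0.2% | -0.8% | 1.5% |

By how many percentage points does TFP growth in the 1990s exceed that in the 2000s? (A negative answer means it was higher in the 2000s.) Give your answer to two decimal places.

2.81 percentage points

Labor's share = 1 − 0.34 = 0.66.
The 1990s: TFP = 1 + 0.17 + 1.122 = 2.292%.
The 2000s: TFP = 0.2 + 0.272 − 0.99 = -0.518%.
Difference = 2.292 − (-0.518) = 2.81 pp.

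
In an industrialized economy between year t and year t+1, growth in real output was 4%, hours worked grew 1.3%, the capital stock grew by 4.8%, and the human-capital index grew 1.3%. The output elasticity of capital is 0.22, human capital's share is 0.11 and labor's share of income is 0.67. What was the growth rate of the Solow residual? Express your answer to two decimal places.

Labor's share = 1 − 0.22 − 0.11 = 0.67.
The capital stock: 0.22 × 4.8 = 1.056 pp.
The human-capital index: 0.11 × 1.3 = 0.143 pp.
Hours worked: 0.67 × 1.3 = 0.871 pp.
TFP growth = 4 − 2.07 = 1.93%.

1.93%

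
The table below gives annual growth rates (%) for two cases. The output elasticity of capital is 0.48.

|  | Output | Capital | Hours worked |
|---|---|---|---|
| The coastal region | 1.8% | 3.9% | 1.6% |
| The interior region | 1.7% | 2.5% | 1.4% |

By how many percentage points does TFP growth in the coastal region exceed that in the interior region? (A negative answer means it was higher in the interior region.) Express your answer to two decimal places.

Labor's share = 1 − 0.48 = 0.52.
The coastal region: TFP = 1.8 − 1.872 − 0.832 = -0.904%.
The interior region: TFP = 1.7 − 1.2 − 0.728 = -0.228%.
Difference = -0.904 − (-0.228) = -0.676 pp.

-0.68 percentage points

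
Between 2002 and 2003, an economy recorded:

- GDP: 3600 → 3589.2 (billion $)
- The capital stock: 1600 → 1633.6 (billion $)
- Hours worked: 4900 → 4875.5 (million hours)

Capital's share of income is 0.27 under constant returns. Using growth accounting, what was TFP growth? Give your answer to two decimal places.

-0.50%

GDP growth = (3589.2 − 3600) / 3600 = -0.3%.
The capital stock growth = (1633.6 − 1600) / 1600 = 2.1%.
Hours worked growth = (4875.5 − 4900) / 4900 = -0.5%.
Labor's share = 1 − 0.27 = 0.73.
The capital stock: 0.27 × 2.1 = 0.567 pp.
Hours worked: 0.73 × (-0.5) = -0.365 pp.
TFP growth = -0.3 − 0.202 = -0.502%.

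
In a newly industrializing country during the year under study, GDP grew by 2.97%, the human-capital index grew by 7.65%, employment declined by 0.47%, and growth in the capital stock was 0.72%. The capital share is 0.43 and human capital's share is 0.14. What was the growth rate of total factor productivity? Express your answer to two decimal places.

1.79%

Labor's share = 1 − 0.43 − 0.14 = 0.43.
The capital stock: 0.43 × 0.72 = 0.3096 pp.
The human-capital index: 0.14 × 7.65 = 1.071 pp.
Employment: 0.43 × (-0.47) = -0.2021 pp.
TFP growth = 2.97 − 1.1785 = 1.7915%.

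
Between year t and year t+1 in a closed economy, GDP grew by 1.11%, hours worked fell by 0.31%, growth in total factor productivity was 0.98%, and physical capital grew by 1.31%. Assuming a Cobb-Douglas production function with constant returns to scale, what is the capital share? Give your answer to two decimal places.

α = 0.27

gY = gA + α·gK + (1−α)·gL, so gY − gA − gL = α(gK − gL).
1.11 − 0.98 + 0.31 = α × (1.31 − (-0.31)).
0.44 = 1.62 α, so α = 0.2716.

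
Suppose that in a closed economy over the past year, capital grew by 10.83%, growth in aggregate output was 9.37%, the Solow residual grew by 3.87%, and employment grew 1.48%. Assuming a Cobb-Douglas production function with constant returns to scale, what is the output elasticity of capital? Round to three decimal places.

α = 0.430

gY = gA + α·gK + (1−α)·gL, so gY − gA − gL = α(gK − gL).
9.37 − 3.87 − 1.48 = α × (10.83 − 1.48).
4.02 = 9.35 α, so α = 0.42995.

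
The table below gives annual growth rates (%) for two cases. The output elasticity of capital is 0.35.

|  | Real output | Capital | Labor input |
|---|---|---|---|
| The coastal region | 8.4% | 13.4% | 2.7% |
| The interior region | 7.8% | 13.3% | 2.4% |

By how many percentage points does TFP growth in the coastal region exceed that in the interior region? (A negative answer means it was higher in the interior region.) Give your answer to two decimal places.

Labor's share = 1 − 0.35 = 0.65.
The coastal region: TFP = 8.4 − 4.69 − 1.755 = 1.955%.
The interior region: TFP = 7.8 − 4.655 − 1.56 = 1.585%.
Difference = 1.955 − (1.585) = 0.37 pp.

0.37 percentage points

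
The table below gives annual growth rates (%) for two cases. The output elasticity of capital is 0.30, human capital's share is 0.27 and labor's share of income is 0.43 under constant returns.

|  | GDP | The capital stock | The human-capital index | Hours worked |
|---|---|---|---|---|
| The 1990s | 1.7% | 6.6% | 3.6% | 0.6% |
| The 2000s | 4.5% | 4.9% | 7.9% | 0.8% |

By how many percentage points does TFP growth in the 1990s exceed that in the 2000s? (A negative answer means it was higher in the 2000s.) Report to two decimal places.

-2.06 percentage points

Labor's share = 1 − 0.3 − 0.27 = 0.43.
The 1990s: TFP = 1.7 − 1.98 − 0.972 − 0.258 = -1.51%.
The 2000s: TFP = 4.5 − 1.47 − 2.133 − 0.344 = 0.553%.
Difference = -1.51 − (0.553) = -2.063 pp.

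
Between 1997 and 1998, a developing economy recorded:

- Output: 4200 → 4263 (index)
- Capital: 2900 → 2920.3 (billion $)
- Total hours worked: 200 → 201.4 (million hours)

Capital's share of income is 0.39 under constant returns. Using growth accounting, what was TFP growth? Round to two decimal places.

TFP growth was 0.80%.

Output growth = (4263 − 4200) / 4200 = 1.5%.
Capital growth = (2920.3 − 2900) / 2900 = 0.7%.
Total hours worked growth = (201.4 − 200) / 200 = 0.7%.
Labor's share = 1 − 0.39 = 0.61.
Capital: 0.39 × 0.7 = 0.273 pp.
Total hours worked: 0.61 × 0.7 = 0.427 pp.
TFP growth = 1.5 − 0.7 = 0.8%.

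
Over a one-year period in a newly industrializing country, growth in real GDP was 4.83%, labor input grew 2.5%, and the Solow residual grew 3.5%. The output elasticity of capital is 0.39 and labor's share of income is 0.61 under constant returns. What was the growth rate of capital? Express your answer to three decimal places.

-0.500%

Labor's share = 1 − 0.39 = 0.61.
gY = gA + 0.61×2.5 + 0.39×g.
0.39×g = 4.83 − 3.5 − 1.525 = -0.195.
g = -0.195 / 0.39 = -0.5%.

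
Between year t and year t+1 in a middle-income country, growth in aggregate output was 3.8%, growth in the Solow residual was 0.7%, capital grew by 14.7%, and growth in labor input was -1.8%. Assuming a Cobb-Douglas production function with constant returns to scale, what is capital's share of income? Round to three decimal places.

Capital's share of income is 0.297.

gY = gA + α·gK + (1−α)·gL, so gY − gA − gL = α(gK − gL).
3.8 − 0.7 + 1.8 = α × (14.7 − (-1.8)).
4.9 = 16.5 α, so α = 0.29697.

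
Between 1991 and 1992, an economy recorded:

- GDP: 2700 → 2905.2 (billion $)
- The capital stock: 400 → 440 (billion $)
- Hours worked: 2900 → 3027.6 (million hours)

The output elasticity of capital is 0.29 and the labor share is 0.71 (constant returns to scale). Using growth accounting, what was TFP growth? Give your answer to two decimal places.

TFP growth was 1.58%.

GDP growth = (2905.2 − 2700) / 2700 = 7.6%.
The capital stock growth = (440 − 400) / 400 = 10%.
Hours worked growth = (3027.6 − 2900) / 2900 = 4.4%.
Labor's share = 1 − 0.29 = 0.71.
The capital stock: 0.29 × 10 = 2.9 pp.
Hours worked: 0.71 × 4.4 = 3.124 pp.
TFP growth = 7.6 − 6.024 = 1.576%.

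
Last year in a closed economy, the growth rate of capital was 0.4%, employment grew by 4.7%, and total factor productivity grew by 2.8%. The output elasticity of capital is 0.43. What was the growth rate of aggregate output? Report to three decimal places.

Labor's share = 1 − 0.43 = 0.57.
Capital: 0.43 × 0.4 = 0.172 pp.
Employment: 0.57 × 4.7 = 2.679 pp.
Output growth = 2.8 + 2.851 = 5.651%.

5.651%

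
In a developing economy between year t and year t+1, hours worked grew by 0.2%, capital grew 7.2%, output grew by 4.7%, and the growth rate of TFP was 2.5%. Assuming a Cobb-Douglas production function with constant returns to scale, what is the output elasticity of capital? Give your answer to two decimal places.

gY = gA + α·gK + (1−α)·gL, so gY − gA − gL = α(gK − gL).
4.7 − 2.5 − 0.2 = α × (7.2 − 0.2).
2 = 7 α, so α = 0.2857.

The output elasticity of capital is 0.29.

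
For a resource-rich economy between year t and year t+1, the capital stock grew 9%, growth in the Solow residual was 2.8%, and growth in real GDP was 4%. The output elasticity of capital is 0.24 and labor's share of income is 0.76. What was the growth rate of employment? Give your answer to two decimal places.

-1.26%

Labor's share = 1 − 0.24 = 0.76.
gY = gA + 0.24×9 + 0.76×g.
0.76×g = 4 − 2.8 − 2.16 = -0.96.
g = -0.96 / 0.76 = -1.2632%.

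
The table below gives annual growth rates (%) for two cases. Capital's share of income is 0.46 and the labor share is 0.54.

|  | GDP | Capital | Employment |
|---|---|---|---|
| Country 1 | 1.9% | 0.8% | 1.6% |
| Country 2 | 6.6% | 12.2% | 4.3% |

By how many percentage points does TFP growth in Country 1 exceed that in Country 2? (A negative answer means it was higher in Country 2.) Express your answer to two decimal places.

2.00 percentage points

Labor's share = 1 − 0.46 = 0.54.
Country 1: TFP = 1.9 − 0.368 − 0.864 = 0.668%.
Country 2: TFP = 6.6 − 5.612 − 2.322 = -1.334%.
Difference = 0.668 − (-1.334) = 2.002 pp.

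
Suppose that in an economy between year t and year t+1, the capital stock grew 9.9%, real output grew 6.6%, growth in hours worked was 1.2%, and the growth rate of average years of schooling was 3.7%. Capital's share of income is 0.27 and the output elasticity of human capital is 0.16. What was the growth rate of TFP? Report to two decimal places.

Labor's share = 1 − 0.27 − 0.16 = 0.57.
The capital stock: 0.27 × 9.9 = 2.673 pp.
Average years of schooling: 0.16 × 3.7 = 0.592 pp.
Hours worked: 0.57 × 1.2 = 0.684 pp.
TFP growth = 6.6 − 3.949 = 2.651%.

TFP growth was 2.65%.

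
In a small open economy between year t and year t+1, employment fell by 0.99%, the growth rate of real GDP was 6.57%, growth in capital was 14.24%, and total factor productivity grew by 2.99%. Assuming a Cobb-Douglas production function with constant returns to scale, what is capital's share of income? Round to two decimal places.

gY = gA + α·gK + (1−α)·gL, so gY − gA − gL = α(gK − gL).
6.57 − 2.99 + 0.99 = α × (14.24 − (-0.99)).
4.57 = 15.23 α, so α = 0.3001.

α = 0.30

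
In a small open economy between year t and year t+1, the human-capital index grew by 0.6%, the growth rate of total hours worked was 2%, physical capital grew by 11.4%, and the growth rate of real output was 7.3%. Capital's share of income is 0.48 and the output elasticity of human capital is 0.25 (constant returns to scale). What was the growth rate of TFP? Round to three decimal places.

Labor's share = 1 − 0.48 − 0.25 = 0.27.
Physical capital: 0.48 × 11.4 = 5.472 pp.
The human-capital index: 0.25 × 0.6 = 0.15 pp.
Total hours worked: 0.27 × 2 = 0.54 pp.
TFP growth = 7.3 − 6.162 = 1.138%.

1.138%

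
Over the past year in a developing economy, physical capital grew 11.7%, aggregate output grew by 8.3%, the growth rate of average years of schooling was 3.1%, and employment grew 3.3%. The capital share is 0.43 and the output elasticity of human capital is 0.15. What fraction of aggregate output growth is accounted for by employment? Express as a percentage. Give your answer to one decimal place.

Labor's share = 1 − 0.43 − 0.15 = 0.42.
Employment contributed 0.42 × 3.3 = 1.386 pp.
Share of growth = 1.386 / 8.3 × 100 = 16.699%.

16.7%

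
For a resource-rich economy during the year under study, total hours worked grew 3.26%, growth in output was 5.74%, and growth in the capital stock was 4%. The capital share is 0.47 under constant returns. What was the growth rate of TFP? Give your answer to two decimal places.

TFP growth was 2.13%.

Labor's share = 1 − 0.47 = 0.53.
The capital stock: 0.47 × 4 = 1.88 pp.
Total hours worked: 0.53 × 3.26 = 1.7278 pp.
TFP growth = 5.74 − 3.6078 = 2.1322%.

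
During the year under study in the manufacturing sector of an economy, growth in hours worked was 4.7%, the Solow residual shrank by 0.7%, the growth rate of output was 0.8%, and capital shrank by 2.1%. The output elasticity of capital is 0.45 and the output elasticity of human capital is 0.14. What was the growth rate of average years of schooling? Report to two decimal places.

Labor's share = 1 − 0.45 − 0.14 = 0.41.
gY = gA + 0.45×(-2.1) + 0.41×4.7 + 0.14×g.
0.14×g = 0.8 + 0.7 − 0.982 = 0.518.
g = 0.518 / 0.14 = 3.7%.

3.70%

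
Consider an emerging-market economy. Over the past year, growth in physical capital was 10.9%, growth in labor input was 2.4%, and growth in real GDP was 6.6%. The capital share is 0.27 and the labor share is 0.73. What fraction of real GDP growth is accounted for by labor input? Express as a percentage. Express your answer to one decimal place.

Labor's share = 1 − 0.27 = 0.73.
Labor input contributed 0.73 × 2.4 = 1.752 pp.
Share of growth = 1.752 / 6.6 × 100 = 26.545%.

Labor input accounted for 26.5% of growth.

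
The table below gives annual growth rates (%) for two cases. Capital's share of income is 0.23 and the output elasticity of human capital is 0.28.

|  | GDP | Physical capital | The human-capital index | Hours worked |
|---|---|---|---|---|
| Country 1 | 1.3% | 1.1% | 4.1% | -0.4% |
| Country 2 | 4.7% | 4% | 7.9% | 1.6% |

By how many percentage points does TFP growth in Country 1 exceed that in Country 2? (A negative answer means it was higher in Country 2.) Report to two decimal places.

Labor's share = 1 − 0.23 − 0.28 = 0.49.
Country 1: TFP = 1.3 − 0.253 − 1.148 + 0.196 = 0.095%.
Country 2: TFP = 4.7 − 0.92 − 2.212 − 0.784 = 0.784%.
Difference = 0.095 − (0.784) = -0.689 pp.

-0.69 percentage points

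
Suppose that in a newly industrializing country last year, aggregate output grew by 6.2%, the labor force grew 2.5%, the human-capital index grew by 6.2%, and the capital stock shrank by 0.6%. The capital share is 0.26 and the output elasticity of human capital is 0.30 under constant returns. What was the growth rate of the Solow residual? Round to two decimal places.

3.40%

Labor's share = 1 − 0.26 − 0.3 = 0.44.
The capital stock: 0.26 × (-0.6) = -0.156 pp.
The human-capital index: 0.3 × 6.2 = 1.86 pp.
The labor force: 0.44 × 2.5 = 1.1 pp.
TFP growth = 6.2 − 2.804 = 3.396%.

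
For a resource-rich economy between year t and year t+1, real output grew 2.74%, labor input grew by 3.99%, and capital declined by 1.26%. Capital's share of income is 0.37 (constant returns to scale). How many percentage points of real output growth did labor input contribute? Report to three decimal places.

Labor's share = 1 − 0.37 = 0.63.
Contribution = share × growth = 0.63 × 3.99 = 2.5137 pp.

2.514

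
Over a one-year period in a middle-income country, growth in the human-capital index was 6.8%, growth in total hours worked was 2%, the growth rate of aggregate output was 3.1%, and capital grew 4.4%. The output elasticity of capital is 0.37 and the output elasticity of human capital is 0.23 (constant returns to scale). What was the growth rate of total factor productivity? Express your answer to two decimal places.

Labor's share = 1 − 0.37 − 0.23 = 0.4.
Capital: 0.37 × 4.4 = 1.628 pp.
The human-capital index: 0.23 × 6.8 = 1.564 pp.
Total hours worked: 0.4 × 2 = 0.8 pp.
TFP growth = 3.1 − 3.992 = -0.892%.

-0.89%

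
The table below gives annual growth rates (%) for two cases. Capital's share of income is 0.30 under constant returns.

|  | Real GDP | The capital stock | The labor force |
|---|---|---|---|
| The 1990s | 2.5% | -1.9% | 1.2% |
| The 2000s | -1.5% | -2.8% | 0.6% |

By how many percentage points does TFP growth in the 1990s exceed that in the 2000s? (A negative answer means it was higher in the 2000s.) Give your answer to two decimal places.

Labor's share = 1 − 0.3 = 0.7.
The 1990s: TFP = 2.5 + 0.57 − 0.84 = 2.23%.
The 2000s: TFP = -1.5 + 0.84 − 0.42 = -1.08%.
Difference = 2.23 − (-1.08) = 3.31 pp.

3.31 percentage points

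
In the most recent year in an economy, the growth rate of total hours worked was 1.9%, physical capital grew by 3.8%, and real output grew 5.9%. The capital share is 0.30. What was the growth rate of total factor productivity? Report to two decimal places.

Labor's share = 1 − 0.3 = 0.7.
Physical capital: 0.3 × 3.8 = 1.14 pp.
Total hours worked: 0.7 × 1.9 = 1.33 pp.
TFP growth = 5.9 − 2.47 = 3.43%.

Total factor productivity grew 3.43%.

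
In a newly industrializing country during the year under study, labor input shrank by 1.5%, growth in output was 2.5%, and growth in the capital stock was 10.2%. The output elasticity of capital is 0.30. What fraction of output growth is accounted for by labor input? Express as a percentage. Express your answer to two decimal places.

Labor's share = 1 − 0.3 = 0.7.
Labor input contributed 0.7 × (-1.5) = -1.05 pp.
Share of growth = -1.05 / 2.5 × 100 = -42%.

-42.00%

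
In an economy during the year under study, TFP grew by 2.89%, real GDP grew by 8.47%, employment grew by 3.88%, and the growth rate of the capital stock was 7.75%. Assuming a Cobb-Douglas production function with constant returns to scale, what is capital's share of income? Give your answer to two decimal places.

Capital's share of income is 0.44.

gY = gA + α·gK + (1−α)·gL, so gY − gA − gL = α(gK − gL).
8.47 − 2.89 − 3.88 = α × (7.75 − 3.88).
1.7 = 3.87 α, so α = 0.4393.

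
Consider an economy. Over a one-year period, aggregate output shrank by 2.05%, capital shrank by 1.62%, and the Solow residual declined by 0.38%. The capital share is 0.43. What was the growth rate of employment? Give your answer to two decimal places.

Labor's share = 1 − 0.43 = 0.57.
gY = gA + 0.43×(-1.62) + 0.57×g.
0.57×g = -2.05 + 0.38 + 0.6966 = -0.9734.
g = -0.9734 / 0.57 = -1.7077%.

-1.71%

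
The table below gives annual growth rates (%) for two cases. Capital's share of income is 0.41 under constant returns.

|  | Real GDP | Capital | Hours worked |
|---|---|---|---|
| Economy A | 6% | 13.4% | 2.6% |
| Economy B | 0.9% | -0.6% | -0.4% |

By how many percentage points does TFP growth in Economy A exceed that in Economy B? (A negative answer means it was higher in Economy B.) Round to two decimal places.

Labor's share = 1 − 0.41 = 0.59.
Economy A: TFP = 6 − 5.494 − 1.534 = -1.028%.
Economy B: TFP = 0.9 + 0.246 + 0.236 = 1.382%.
Difference = -1.028 − (1.382) = -2.41 pp.

-2.41 percentage points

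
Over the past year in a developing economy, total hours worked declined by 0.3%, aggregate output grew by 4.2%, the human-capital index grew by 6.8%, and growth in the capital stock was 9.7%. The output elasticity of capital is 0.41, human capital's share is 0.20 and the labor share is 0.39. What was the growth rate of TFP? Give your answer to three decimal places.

Labor's share = 1 − 0.41 − 0.2 = 0.39.
The capital stock: 0.41 × 9.7 = 3.977 pp.
The human-capital index: 0.2 × 6.8 = 1.36 pp.
Total hours worked: 0.39 × (-0.3) = -0.117 pp.
TFP growth = 4.2 − 5.22 = -1.02%.

-1.020%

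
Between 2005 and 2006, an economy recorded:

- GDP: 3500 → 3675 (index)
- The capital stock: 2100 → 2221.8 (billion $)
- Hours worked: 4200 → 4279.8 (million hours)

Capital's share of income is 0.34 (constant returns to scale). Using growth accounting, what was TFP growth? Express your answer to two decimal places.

1.77%

GDP growth = (3675 − 3500) / 3500 = 5%.
The capital stock growth = (2221.8 − 2100) / 2100 = 5.8%.
Hours worked growth = (4279.8 − 4200) / 4200 = 1.9%.
Labor's share = 1 − 0.34 = 0.66.
The capital stock: 0.34 × 5.8 = 1.972 pp.
Hours worked: 0.66 × 1.9 = 1.254 pp.
TFP growth = 5 − 3.226 = 1.774%.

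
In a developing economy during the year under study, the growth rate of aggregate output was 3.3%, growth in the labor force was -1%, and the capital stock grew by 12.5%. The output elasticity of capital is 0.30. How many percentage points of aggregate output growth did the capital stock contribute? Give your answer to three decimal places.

Contribution = share × growth = 0.3 × 12.5 = 3.75 pp.

3.750 percentage points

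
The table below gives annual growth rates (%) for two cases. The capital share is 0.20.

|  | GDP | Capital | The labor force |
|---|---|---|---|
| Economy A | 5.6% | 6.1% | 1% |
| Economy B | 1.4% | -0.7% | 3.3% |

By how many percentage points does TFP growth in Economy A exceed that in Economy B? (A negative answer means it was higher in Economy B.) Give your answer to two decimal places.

Labor's share = 1 − 0.2 = 0.8.
Economy A: TFP = 5.6 − 1.22 − 0.8 = 3.58%.
Economy B: TFP = 1.4 + 0.14 − 2.64 = -1.1%.
Difference = 3.58 − (-1.1) = 4.68 pp.

4.68 percentage points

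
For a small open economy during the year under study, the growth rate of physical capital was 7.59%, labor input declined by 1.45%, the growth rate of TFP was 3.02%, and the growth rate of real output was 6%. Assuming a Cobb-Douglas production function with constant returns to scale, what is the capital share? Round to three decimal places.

0.490

gY = gA + α·gK + (1−α)·gL, so gY − gA − gL = α(gK − gL).
6 − 3.02 + 1.45 = α × (7.59 − (-1.45)).
4.43 = 9.04 α, so α = 0.49004.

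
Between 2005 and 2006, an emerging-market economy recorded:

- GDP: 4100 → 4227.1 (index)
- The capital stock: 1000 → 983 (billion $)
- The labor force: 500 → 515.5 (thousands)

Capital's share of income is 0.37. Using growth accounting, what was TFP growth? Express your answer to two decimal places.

TFP growth was 1.78%.

GDP growth = (4227.1 − 4100) / 4100 = 3.1%.
The capital stock growth = (983 − 1000) / 1000 = -1.7%.
The labor force growth = (515.5 − 500) / 500 = 3.1%.
Labor's share = 1 − 0.37 = 0.63.
The capital stock: 0.37 × (-1.7) = -0.629 pp.
The labor force: 0.63 × 3.1 = 1.953 pp.
TFP growth = 3.1 − 1.324 = 1.776%.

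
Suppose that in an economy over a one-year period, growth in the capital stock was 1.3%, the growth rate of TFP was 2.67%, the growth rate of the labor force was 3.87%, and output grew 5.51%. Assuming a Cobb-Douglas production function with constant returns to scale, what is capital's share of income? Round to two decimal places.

gY = gA + α·gK + (1−α)·gL, so gY − gA − gL = α(gK − gL).
5.51 − 2.67 − 3.87 = α × (1.3 − 3.87).
-1.03 = -2.57 α, so α = 0.4008.

Capital's share of income is 0.40.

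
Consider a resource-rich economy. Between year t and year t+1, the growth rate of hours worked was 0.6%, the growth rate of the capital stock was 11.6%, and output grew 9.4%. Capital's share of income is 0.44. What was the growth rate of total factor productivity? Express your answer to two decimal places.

Labor's share = 1 − 0.44 = 0.56.
The capital stock: 0.44 × 11.6 = 5.104 pp.
Hours worked: 0.56 × 0.6 = 0.336 pp.
TFP growth = 9.4 − 5.44 = 3.96%.

3.96%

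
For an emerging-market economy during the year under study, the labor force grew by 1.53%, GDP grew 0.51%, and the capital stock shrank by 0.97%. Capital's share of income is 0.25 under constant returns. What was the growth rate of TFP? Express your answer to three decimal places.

Labor's share = 1 − 0.25 = 0.75.
The capital stock: 0.25 × (-0.97) = -0.2425 pp.
The labor force: 0.75 × 1.53 = 1.1475 pp.
TFP growth = 0.51 − 0.905 = -0.395%.

-0.395%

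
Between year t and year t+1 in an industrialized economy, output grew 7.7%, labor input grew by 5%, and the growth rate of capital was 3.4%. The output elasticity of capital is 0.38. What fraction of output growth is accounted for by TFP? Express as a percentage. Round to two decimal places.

Labor's share = 1 − 0.38 = 0.62.
Capital: 0.38 × 3.4 = 1.292 pp.
Labor input: 0.62 × 5 = 3.1 pp.
TFP growth = 7.7 − 4.392 = 3.308%.
TFP share of growth = 3.308 / 7.7 × 100 = 42.961%.

TFP accounted for 42.96% of growth.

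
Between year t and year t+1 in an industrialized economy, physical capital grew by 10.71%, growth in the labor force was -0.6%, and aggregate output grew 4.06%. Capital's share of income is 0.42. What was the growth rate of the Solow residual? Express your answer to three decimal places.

Labor's share = 1 − 0.42 = 0.58.
Physical capital: 0.42 × 10.71 = 4.4982 pp.
The labor force: 0.58 × (-0.6) = -0.348 pp.
TFP growth = 4.06 − 4.1502 = -0.0902%.

-0.090%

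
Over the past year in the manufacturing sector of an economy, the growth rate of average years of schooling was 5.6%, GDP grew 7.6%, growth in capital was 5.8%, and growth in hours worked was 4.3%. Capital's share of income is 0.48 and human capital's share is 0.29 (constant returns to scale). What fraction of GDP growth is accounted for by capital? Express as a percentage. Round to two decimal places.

Capital contributed 0.48 × 5.8 = 2.784 pp.
Share of growth = 2.784 / 7.6 × 100 = 36.6316%.

36.63%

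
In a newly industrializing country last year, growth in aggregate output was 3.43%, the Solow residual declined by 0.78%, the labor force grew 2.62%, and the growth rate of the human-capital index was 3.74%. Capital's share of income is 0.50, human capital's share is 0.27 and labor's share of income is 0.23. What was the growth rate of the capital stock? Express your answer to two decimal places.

The capital stock grew 5.20%.

Labor's share = 1 − 0.5 − 0.27 = 0.23.
gY = gA + 0.27×3.74 + 0.23×2.62 + 0.5×g.
0.5×g = 3.43 + 0.78 − 1.6124 = 2.5976.
g = 2.5976 / 0.5 = 5.1952%.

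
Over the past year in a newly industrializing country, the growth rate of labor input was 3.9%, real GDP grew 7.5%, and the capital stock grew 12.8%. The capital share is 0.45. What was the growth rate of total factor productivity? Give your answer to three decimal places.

Labor's share = 1 − 0.45 = 0.55.
The capital stock: 0.45 × 12.8 = 5.76 pp.
Labor input: 0.55 × 3.9 = 2.145 pp.
TFP growth = 7.5 − 7.905 = -0.405%.

-0.405%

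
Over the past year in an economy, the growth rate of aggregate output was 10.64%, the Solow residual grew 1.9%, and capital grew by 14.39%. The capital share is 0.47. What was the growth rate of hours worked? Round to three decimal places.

3.730%

Labor's share = 1 − 0.47 = 0.53.
gY = gA + 0.47×14.39 + 0.53×g.
0.53×g = 10.64 − 1.9 − 6.7633 = 1.9767.
g = 1.9767 / 0.53 = 3.72962%.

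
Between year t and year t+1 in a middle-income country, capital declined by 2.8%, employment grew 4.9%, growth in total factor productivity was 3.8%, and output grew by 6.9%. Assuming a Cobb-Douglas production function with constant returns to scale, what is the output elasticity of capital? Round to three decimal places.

gY = gA + α·gK + (1−α)·gL, so gY − gA − gL = α(gK − gL).
6.9 − 3.8 − 4.9 = α × (-2.8 − 4.9).
-1.8 = -7.7 α, so α = 0.23377.

α = 0.234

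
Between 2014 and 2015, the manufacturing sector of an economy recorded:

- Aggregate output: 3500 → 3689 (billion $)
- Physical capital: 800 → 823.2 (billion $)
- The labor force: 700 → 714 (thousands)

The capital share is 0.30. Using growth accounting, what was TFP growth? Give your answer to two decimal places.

TFP grew 3.13%.

Aggregate output growth = (3689 − 3500) / 3500 = 5.4%.
Physical capital growth = (823.2 − 800) / 800 = 2.9%.
The labor force growth = (714 − 700) / 700 = 2%.
Labor's share = 1 − 0.3 = 0.7.
Physical capital: 0.3 × 2.9 = 0.87 pp.
The labor force: 0.7 × 2 = 1.4 pp.
TFP growth = 5.4 − 2.27 = 3.13%.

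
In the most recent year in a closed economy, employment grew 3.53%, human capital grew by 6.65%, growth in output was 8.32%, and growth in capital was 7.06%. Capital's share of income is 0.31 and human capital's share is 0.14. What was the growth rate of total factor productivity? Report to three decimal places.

3.259%

Labor's share = 1 − 0.31 − 0.14 = 0.55.
Capital: 0.31 × 7.06 = 2.1886 pp.
Human capital: 0.14 × 6.65 = 0.931 pp.
Employment: 0.55 × 3.53 = 1.9415 pp.
TFP growth = 8.32 − 5.0611 = 3.2589%.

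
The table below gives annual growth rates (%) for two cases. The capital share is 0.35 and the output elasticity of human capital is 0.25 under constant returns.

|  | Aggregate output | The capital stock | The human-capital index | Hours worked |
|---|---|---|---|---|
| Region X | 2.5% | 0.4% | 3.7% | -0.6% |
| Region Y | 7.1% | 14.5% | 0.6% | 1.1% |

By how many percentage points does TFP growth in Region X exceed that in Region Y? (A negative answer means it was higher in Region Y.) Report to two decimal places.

0.24 percentage points

Labor's share = 1 − 0.35 − 0.25 = 0.4.
Region X: TFP = 2.5 − 0.14 − 0.925 + 0.24 = 1.675%.
Region Y: TFP = 7.1 − 5.075 − 0.15 − 0.44 = 1.435%.
Difference = 1.675 − (1.435) = 0.24 pp.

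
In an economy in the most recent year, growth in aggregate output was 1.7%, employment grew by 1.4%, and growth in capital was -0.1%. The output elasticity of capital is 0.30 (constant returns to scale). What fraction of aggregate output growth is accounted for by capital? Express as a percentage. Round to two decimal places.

Capital contributed 0.3 × (-0.1) = -0.03 pp.
Share of growth = -0.03 / 1.7 × 100 = -1.7647%.

-1.76%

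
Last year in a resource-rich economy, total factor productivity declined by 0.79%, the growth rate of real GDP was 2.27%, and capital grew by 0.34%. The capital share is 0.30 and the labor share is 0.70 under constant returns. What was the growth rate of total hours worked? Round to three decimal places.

Labor's share = 1 − 0.3 = 0.7.
gY = gA + 0.3×0.34 + 0.7×g.
0.7×g = 2.27 + 0.79 − 0.102 = 2.958.
g = 2.958 / 0.7 = 4.22571%.

4.226%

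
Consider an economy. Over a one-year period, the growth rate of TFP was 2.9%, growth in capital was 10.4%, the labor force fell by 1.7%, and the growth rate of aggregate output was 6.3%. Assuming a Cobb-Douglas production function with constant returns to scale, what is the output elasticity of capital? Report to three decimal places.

0.421

gY = gA + α·gK + (1−α)·gL, so gY − gA − gL = α(gK − gL).
6.3 − 2.9 + 1.7 = α × (10.4 − (-1.7)).
5.1 = 12.1 α, so α = 0.42149.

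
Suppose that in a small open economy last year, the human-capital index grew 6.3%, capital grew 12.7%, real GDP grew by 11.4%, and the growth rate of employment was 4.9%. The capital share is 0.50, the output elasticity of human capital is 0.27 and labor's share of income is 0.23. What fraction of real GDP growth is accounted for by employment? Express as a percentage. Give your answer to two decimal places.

Labor's share = 1 − 0.5 − 0.27 = 0.23.
Employment contributed 0.23 × 4.9 = 1.127 pp.
Share of growth = 1.127 / 11.4 × 100 = 9.886%.

Employment accounted for 9.89% of growth.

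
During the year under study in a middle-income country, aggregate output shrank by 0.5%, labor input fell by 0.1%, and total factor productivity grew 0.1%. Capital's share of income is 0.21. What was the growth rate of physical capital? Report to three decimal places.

-2.481%

Labor's share = 1 − 0.21 = 0.79.
gY = gA + 0.79×(-0.1) + 0.21×g.
0.21×g = -0.5 − 0.1 + 0.079 = -0.521.
g = -0.521 / 0.21 = -2.48095%.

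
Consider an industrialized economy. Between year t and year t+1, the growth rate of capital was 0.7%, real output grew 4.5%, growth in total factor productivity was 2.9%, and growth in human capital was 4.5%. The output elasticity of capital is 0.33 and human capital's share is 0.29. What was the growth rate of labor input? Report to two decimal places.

0.17%

Labor's share = 1 − 0.33 − 0.29 = 0.38.
gY = gA + 0.33×0.7 + 0.29×4.5 + 0.38×g.
0.38×g = 4.5 − 2.9 − 1.536 = 0.064.
g = 0.064 / 0.38 = 0.1684%.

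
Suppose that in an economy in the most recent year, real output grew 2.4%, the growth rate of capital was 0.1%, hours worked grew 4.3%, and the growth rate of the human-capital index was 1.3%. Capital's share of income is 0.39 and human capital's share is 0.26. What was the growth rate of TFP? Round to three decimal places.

Labor's share = 1 − 0.39 − 0.26 = 0.35.
Capital: 0.39 × 0.1 = 0.039 pp.
The human-capital index: 0.26 × 1.3 = 0.338 pp.
Hours worked: 0.35 × 4.3 = 1.505 pp.
TFP growth = 2.4 − 1.882 = 0.518%.

0.518%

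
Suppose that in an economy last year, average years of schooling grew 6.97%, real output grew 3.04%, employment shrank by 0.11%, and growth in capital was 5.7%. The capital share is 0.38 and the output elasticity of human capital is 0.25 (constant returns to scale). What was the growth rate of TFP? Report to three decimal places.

-0.828%

Labor's share = 1 − 0.38 − 0.25 = 0.37.
Capital: 0.38 × 5.7 = 2.166 pp.
Average years of schooling: 0.25 × 6.97 = 1.7425 pp.
Employment: 0.37 × (-0.11) = -0.0407 pp.
TFP growth = 3.04 − 3.8678 = -0.8278%.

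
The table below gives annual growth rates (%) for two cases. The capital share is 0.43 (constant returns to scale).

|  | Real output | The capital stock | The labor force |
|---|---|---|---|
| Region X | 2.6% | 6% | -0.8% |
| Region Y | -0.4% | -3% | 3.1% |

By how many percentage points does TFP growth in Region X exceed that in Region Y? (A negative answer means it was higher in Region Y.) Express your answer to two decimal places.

1.35 percentage points

Labor's share = 1 − 0.43 = 0.57.
Region X: TFP = 2.6 − 2.58 + 0.456 = 0.476%.
Region Y: TFP = -0.4 + 1.29 − 1.767 = -0.877%.
Difference = 0.476 − (-0.877) = 1.353 pp.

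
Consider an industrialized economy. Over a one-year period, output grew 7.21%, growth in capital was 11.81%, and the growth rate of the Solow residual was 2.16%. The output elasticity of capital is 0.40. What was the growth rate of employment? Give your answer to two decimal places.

Labor's share = 1 − 0.4 = 0.6.
gY = gA + 0.4×11.81 + 0.6×g.
0.6×g = 7.21 − 2.16 − 4.724 = 0.326.
g = 0.326 / 0.6 = 0.5433%.

0.54%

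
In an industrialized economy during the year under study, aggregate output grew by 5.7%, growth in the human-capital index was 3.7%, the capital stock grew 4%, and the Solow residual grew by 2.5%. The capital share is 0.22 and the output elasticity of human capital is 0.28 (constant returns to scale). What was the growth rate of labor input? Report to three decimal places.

Labor's share = 1 − 0.22 − 0.28 = 0.5.
gY = gA + 0.22×4 + 0.28×3.7 + 0.5×g.
0.5×g = 5.7 − 2.5 − 1.916 = 1.284.
g = 1.284 / 0.5 = 2.568%.

2.568%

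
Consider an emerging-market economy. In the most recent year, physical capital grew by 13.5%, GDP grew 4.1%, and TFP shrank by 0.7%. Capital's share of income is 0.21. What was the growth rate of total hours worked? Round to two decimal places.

Total hours worked growth was 2.49%.

Labor's share = 1 − 0.21 = 0.79.
gY = gA + 0.21×13.5 + 0.79×g.
0.79×g = 4.1 + 0.7 − 2.835 = 1.965.
g = 1.965 / 0.79 = 2.4873%.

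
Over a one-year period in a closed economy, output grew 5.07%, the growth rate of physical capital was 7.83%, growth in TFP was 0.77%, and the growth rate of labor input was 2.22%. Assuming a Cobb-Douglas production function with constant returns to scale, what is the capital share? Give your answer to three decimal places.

0.371

gY = gA + α·gK + (1−α)·gL, so gY − gA − gL = α(gK − gL).
5.07 − 0.77 − 2.22 = α × (7.83 − 2.22).
2.08 = 5.61 α, so α = 0.37077.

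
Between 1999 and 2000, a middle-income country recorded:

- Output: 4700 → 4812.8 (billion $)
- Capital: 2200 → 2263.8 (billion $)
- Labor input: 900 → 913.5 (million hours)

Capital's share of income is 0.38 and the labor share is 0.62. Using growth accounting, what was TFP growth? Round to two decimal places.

0.37%

Output growth = (4812.8 − 4700) / 4700 = 2.4%.
Capital growth = (2263.8 − 2200) / 2200 = 2.9%.
Labor input growth = (913.5 − 900) / 900 = 1.5%.
Labor's share = 1 − 0.38 = 0.62.
Capital: 0.38 × 2.9 = 1.102 pp.
Labor input: 0.62 × 1.5 = 0.93 pp.
TFP growth = 2.4 − 2.032 = 0.368%.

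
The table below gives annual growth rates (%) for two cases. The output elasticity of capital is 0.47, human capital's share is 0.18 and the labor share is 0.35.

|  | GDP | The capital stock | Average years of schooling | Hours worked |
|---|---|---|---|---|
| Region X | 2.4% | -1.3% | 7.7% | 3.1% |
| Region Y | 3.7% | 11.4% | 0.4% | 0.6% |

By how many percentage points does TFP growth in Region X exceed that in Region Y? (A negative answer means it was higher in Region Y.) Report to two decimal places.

Labor's share = 1 − 0.47 − 0.18 = 0.35.
Region X: TFP = 2.4 + 0.611 − 1.386 − 1.085 = 0.54%.
Region Y: TFP = 3.7 − 5.358 − 0.072 − 0.21 = -1.94%.
Difference = 0.54 − (-1.94) = 2.48 pp.

2.48 percentage points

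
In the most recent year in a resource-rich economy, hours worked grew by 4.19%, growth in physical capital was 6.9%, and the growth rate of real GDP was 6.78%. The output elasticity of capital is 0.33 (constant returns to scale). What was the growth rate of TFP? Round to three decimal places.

Labor's share = 1 − 0.33 = 0.67.
Physical capital: 0.33 × 6.9 = 2.277 pp.
Hours worked: 0.67 × 4.19 = 2.8073 pp.
TFP growth = 6.78 − 5.0843 = 1.6957%.

TFP growth was 1.696%.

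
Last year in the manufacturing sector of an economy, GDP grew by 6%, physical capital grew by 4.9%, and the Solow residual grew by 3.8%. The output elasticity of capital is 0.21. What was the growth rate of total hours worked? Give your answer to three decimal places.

Total hours worked grew 1.482%.

Labor's share = 1 − 0.21 = 0.79.
gY = gA + 0.21×4.9 + 0.79×g.
0.79×g = 6 − 3.8 − 1.029 = 1.171.
g = 1.171 / 0.79 = 1.48228%.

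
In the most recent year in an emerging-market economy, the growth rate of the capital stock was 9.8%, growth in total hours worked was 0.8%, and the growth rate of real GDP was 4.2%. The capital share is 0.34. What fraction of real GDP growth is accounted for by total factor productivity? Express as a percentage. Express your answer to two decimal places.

Labor's share = 1 − 0.34 = 0.66.
The capital stock: 0.34 × 9.8 = 3.332 pp.
Total hours worked: 0.66 × 0.8 = 0.528 pp.
TFP growth = 4.2 − 3.86 = 0.34%.
TFP share of growth = 0.34 / 4.2 × 100 = 8.0952%.

Total factor productivity accounted for 8.10% of growth.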